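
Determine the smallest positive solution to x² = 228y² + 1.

We seek the smallest positive integers (x, y) with x² - 228y² = 1, i.e., x² = 228y² + 1.
Try successive y values:
y = 1: x² = 228·1² + 1 = 229, not a perfect square
y = 2: x² = 228·2² + 1 = 913, not a perfect square
y = 3: x² = 228·3² + 1 = 2053, not a perfect square
... continuing the search (or via continued fractions) ...
y = 10: x² = 228·10² + 1 = 22801, x = 151 ✓

Verify: 151² - 228·10² = 22801 - 22800 = 1 ✓

x = 151, y = 10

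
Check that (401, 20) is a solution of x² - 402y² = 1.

Compute x² = 401² = 160801
Compute 402y² = 402·20² = 402·400 = 160800
x² - 402y² = 160801 - 160800 = 1
Since this equals 1, (401, 20) is a solution.

Yes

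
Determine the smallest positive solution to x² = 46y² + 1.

We seek the smallest positive integers (x, y) with x² - 46y² = 1, i.e., x² = 46y² + 1.
Try successive y values:
y = 1: x² = 46·1² + 1 = 47, not a perfect square
y = 2: x² = 46·2² + 1 = 185, not a perfect square
y = 3: x² = 46·3² + 1 = 415, not a perfect square
... continuing the search (or via continued fractions) ...
y = 3588: x² = 46·3588² + 1 = 592192225, x = 24335 ✓

Verify: 24335² - 46·3588² = 592192225 - 592192224 = 1 ✓

x = 24335, y = 3588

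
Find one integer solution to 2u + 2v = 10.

Step 1: Check solvability.
gcd(2, 2) = 2
Since 2 divides 10, solutions exist.

Step 2: Apply extended Euclidean algorithm to find gcd.
We find integers such that 2*x0 + 2*y0 = 2

Step 3: Scale the particular solution.
Multiply by 10/2 = 5:
u = 0, v = 5

Step 4: Verify.
2*(0) + 2*(5) = 10 = 10 ✓

u = 0, v = 5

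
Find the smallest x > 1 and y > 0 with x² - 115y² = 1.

We seek the smallest positive integers (x, y) with x² - 115y² = 1, i.e., x² = 115y² + 1.
Try successive y values:
y = 1: x² = 115·1² + 1 = 116, not a perfect square
y = 2: x² = 115·2² + 1 = 461, not a perfect square
y = 3: x² = 115·3² + 1 = 1036, not a perfect square
... continuing the search (or via continued fractions) ...
y = 105: x² = 115·105² + 1 = 1267876, x = 1126 ✓

Verify: 1126² - 115·105² = 1267876 - 1267875 = 1 ✓

x = 1126, y = 105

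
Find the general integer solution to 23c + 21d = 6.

Step 1: Compute gcd(23, 21) = 1.
Since 1 divides 6, solutions exist.

Step 2: Find a particular solution using extended Euclidean algorithm.
We get c₀ = -60, d₀ = 66.
Check: 23*-60 + 21*66 = 6 = 6 ✓

Step 3: Write the general solution.
c = -60 + (21/1)t = -60 + 21t
d = 66 - (23/1)t = 66 - 23t
for any integer t.

c = -60 + 21t, d = 66 - 23t for integer t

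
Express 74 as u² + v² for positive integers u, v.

We need to find integers u, v > 0 such that u² + v² = 74.
Trying u = 5: v² = 74 - 5² = 74 - 25 = 49
v = 7
Check: 5² + 7² = 25 + 49 = 74 ✓

74 = 5² + 7²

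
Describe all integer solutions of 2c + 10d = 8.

Step 1: Compute gcd(2, 10) = 2.
Since 2 divides 8, solutions exist.

Step 2: Find a particular solution using extended Euclidean algorithm.
We get c₀ = 4, d₀ = 0.
Check: 2*4 + 10*0 = 8 = 8 ✓

Step 3: Write the general solution.
c = 4 + (10/2)t = 4 + 5t
d = 0 - (2/2)t = 0 - 1t
for any integer t.

c = 4 + 5t, d = 0 - 1t for integer t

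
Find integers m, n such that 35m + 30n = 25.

Step 1: Check solvability.
gcd(35, 30) = 5
Since 5 divides 25, solutions exist.

Step 2: Apply extended Euclidean algorithm to find gcd.
We find integers such that 35*x0 + 30*y0 = 5

Step 3: Scale the particular solution.
Multiply by 25/5 = 5:
m = 5, n = -5

Step 4: Verify.
35*(5) + 30*(-5) = 25 = 25 ✓

m = 5, n = -5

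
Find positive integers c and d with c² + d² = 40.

We need to find integers c, d > 0 such that c² + d² = 40.
Trying c = 2: d² = 40 - 2² = 40 - 4 = 36
d = 6
Check: 2² + 6² = 4 + 36 = 40 ✓

40 = 2² + 6²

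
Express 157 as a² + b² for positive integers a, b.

We need to find integers a, b > 0 such that a² + b² = 157.
Trying a = 6: b² = 157 - 6² = 157 - 36 = 121
b = 11
Check: 6² + 11² = 36 + 121 = 157 ✓

157 = 6² + 11²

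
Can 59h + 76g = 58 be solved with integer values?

Step 1: Compute gcd(59, 76).
gcd(59, 76) = 1

Step 2: Check divisibility.
Does 1 divide 58? 58 = 1 x 58, so yes.

By the theorem on linear Diophantine equations, 59h + 76g = 58 has integer solutions if and only if gcd(59, 76) divides 58. Since 1 | 58, solutions exist.

Yes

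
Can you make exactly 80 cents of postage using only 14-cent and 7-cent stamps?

We need non-negative x, y with 14x + 7y = 80.
gcd(14, 7) = 7, and 7 does not divide 80.
No integer solutions exist, so certainly no non-negative ones.

No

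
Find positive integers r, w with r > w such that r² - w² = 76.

Factor: r² - w² = (r+w)(r-w) = 76.
We need two factors of 76 with the same parity.
Use r+w = 38 and r-w = 2 (product 38·2 = 76).
Adding: 2r = 40, so r = 20.
Subtracting: 2w = 36, so w = 18.
Check: 20² - 18² = 400 - 324 = 76 ✓

r = 20, w = 18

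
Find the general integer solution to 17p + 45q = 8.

Step 1: Compute gcd(17, 45) = 1.
Since 1 divides 8, solutions exist.

Step 2: Find a particular solution using extended Euclidean algorithm.
We get p₀ = 64, q₀ = -24.
Check: 17*64 + 45*-24 = 8 = 8 ✓

Step 3: Write the general solution.
p = 64 + (45/1)t = 64 + 45t
q = -24 - (17/1)t = -24 - 17t
for any integer t.

p = 64 + 45t, q = -24 - 17t for integer t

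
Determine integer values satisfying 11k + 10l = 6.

Step 1: Check solvability.
gcd(11, 10) = 1
Since 1 divides 6, solutions exist.

Step 2: Apply extended Euclidean algorithm to find gcd.
We find integers such that 11*x0 + 10*y0 = 1

Step 3: Scale the particular solution.
Multiply by 6/1 = 6:
k = 6, l = -6

Step 4: Verify.
11*(6) + 10*(-6) = 6 = 6 ✓

k = 6, l = -6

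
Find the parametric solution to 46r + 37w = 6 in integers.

Step 1: Compute gcd(46, 37) = 1.
Since 1 divides 6, solutions exist.

Step 2: Find a particular solution using extended Euclidean algorithm.
We get r₀ = -24, w₀ = 30.
Check: 46*-24 + 37*30 = 6 = 6 ✓

Step 3: Write the general solution.
r = -24 + (37/1)t = -24 + 37t
w = 30 - (46/1)t = 30 - 46t
for any integer t.

r = -24 + 37t, w = 30 - 46t for integer t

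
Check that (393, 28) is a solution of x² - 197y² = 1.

Compute x² = 393² = 154449
Compute 197y² = 197·28² = 197·784 = 154448
x² - 197y² = 154449 - 154448 = 1
Since this equals 1, (393, 28) is a solution.

Yes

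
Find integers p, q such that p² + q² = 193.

We need to find integers p, q > 0 such that p² + q² = 193.
Trying p = 7: q² = 193 - 7² = 193 - 49 = 144
q = 12
Check: 7² + 12² = 49 + 144 = 193 ✓

193 = 7² + 12²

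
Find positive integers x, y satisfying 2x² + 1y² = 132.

Try small values of x and check whether (132 - 2x²)/1 is a perfect square.
x = 4: 2·4² = 32, so 1y² = 132 - 32 = 100, giving y² = 100, y = 10.
Check: 2·4² + 1·10² = 32 + 100 = 132 ✓

x = 4, y = 10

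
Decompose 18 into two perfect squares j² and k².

We need to find integers j, k > 0 such that j² + k² = 18.
Trying j = 3: k² = 18 - 3² = 18 - 9 = 9
k = 3
Check: 3² + 3² = 9 + 9 = 18 ✓

18 = 3² + 3²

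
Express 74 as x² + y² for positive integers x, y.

We need to find integers x, y > 0 such that x² + y² = 74.
Trying x = 5: y² = 74 - 5² = 74 - 25 = 49
y = 7
Check: 5² + 7² = 25 + 49 = 74 ✓

74 = 5² + 7²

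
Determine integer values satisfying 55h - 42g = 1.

Step 1: Check solvability.
gcd(55, 42) = 1
Since 1 divides 1, solutions exist.

Step 2: Apply extended Euclidean algorithm to find gcd.
We find integers such that 55*x0 + 42*y0 = 1

Step 3: Scale the particular solution.
Multiply by 1/1 = 1:
h = 13, g = 17

Step 4: Verify.
55*(13) - 42*(17) = 1 = 1 ✓

h = 13, g = 17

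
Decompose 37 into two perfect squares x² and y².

We need to find integers x, y > 0 such that x² + y² = 37.
Trying x = 1: y² = 37 - 1² = 37 - 1 = 36
y = 6
Check: 1² + 6² = 1 + 36 = 37 ✓

37 = 1² + 6²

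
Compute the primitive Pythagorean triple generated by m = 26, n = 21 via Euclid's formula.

a = m² - n² = 26² - 21² = 676 - 441 = 235
b = 2mn = 2·26·21 = 1092
c = m² + n² = 676 + 441 = 1117
Verify: 235² + 1092² = 55225 + 1192464 = 1247689 = 1117² ✓

(235, 1092, 1117)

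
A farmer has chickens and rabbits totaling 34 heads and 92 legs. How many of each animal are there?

Let c = chickens, r = rabbits.
Heads: c + r = 34
Legs: 2c + 4r = 92
From the first equation, c = 34 - r. Substitute:
2(34 - r) + 4r = 92
68 + 2r = 92
r = (92 - 68)/2 = 12
c = 34 - 12 = 22

Chickens: 22, Rabbits: 12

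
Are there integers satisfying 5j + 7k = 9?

Step 1: Compute gcd(5, 7).
gcd(5, 7) = 1

Step 2: Check divisibility.
Does 1 divide 9? 9 = 1 x 9, so yes.

By the theorem on linear Diophantine equations, 5j + 7k = 9 has integer solutions if and only if gcd(5, 7) divides 9. Since 1 | 9, solutions exist.

Yes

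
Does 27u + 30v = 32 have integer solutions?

Step 1: Compute gcd(27, 30).
gcd(27, 30) = 3

Step 2: Check divisibility.
Does 3 divide 32? 32 = 3 x 10 + 2, so no.

By the theorem on linear Diophantine equations, 27u + 30v = 32 has integer solutions if and only if gcd(27, 30) divides 32. Since 3 does not divide 32, no solutions exist.

No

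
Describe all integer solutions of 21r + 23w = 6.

Step 1: Compute gcd(21, 23) = 1.
Since 1 divides 6, solutions exist.

Step 2: Find a particular solution using extended Euclidean algorithm.
We get r₀ = 66, w₀ = -60.
Check: 21*66 + 23*-60 = 6 = 6 ✓

Step 3: Write the general solution.
r = 66 + (23/1)t = 66 + 23t
w = -60 - (21/1)t = -60 - 21t
for any integer t.

r = 66 + 23t, w = -60 - 21t for integer t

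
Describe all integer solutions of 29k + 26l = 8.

Step 1: Compute gcd(29, 26) = 1.
Since 1 divides 8, solutions exist.

Step 2: Find a particular solution using extended Euclidean algorithm.
We get k₀ = 72, l₀ = -80.
Check: 29*72 + 26*-80 = 8 = 8 ✓

Step 3: Write the general solution.
k = 72 + (26/1)t = 72 + 26t
l = -80 - (29/1)t = -80 - 29t
for any integer t.

k = 72 + 26t, l = -80 - 29t for integer t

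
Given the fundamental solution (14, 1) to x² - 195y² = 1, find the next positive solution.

Solutions to x² - Dy² = 1 are generated by powers of (x₀ + y₀√D).
The next solution satisfies x₁ + y₁√195 = (x₀ + y₀√195)², giving:
x₁ = x₀² + 195y₀² = 14² + 195·1² = 196 + 195 = 391
y₁ = 2x₀y₀ = 2·14·1 = 28

Verify: 391² - 195·28² = 152881 - 152880 = 1 ✓

x = 391, y = 28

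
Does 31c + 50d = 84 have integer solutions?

Step 1: Compute gcd(31, 50).
gcd(31, 50) = 1

Step 2: Check divisibility.
Does 1 divide 84? 84 = 1 x 84, so yes.

By the theorem on linear Diophantine equations, 31c + 50d = 84 has integer solutions if and only if gcd(31, 50) divides 84. Since 1 | 84, solutions exist.

Yes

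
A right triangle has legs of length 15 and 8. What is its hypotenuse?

c² = a² + b² = 15² + 8² = 225 + 64 = 289
c = 17

17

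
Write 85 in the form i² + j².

We need to find integers i, j > 0 such that i² + j² = 85.
Trying i = 2: j² = 85 - 2² = 85 - 4 = 81
j = 9
Check: 2² + 9² = 4 + 81 = 85 ✓

85 = 2² + 9²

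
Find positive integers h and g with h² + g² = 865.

We need to find integers h, g > 0 such that h² + g² = 865.
Trying h = 9: g² = 865 - 9² = 865 - 81 = 784
g = 28
Check: 9² + 28² = 81 + 784 = 865 ✓

865 = 9² + 28²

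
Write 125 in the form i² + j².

We need to find integers i, j > 0 such that i² + j² = 125.
Trying i = 2: j² = 125 - 2² = 125 - 4 = 121
j = 11
Check: 2² + 11² = 4 + 121 = 125 ✓

125 = 2² + 11²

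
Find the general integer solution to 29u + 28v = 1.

Step 1: Compute gcd(29, 28) = 1.
Since 1 divides 1, solutions exist.

Step 2: Find a particular solution using extended Euclidean algorithm.
We get u₀ = 1, v₀ = -1.
Check: 29*1 + 28*-1 = 1 = 1 ✓

Step 3: Write the general solution.
u = 1 + (28/1)t = 1 + 28t
v = -1 - (29/1)t = -1 - 29t
for any integer t.

u = 1 + 28t, v = -1 - 29t for integer t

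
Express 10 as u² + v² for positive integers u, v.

We need to find integers u, v > 0 such that u² + v² = 10.
Trying u = 1: v² = 10 - 1² = 10 - 1 = 9
v = 3
Check: 1² + 3² = 1 + 9 = 10 ✓

10 = 1² + 3²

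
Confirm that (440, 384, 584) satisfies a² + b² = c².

Compute a² + b² = 440² + 384² = 193600 + 147456 = 341056
Compute c² = 584² = 341056
Since 341056 = 341056, confirmed.

Yes, it is a Pythagorean triple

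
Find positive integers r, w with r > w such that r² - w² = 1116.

Factor: r² - w² = (r+w)(r-w) = 1116.
We need two factors of 1116 with the same parity.
Use r+w = 558 and r-w = 2 (product 558·2 = 1116).
Adding: 2r = 560, so r = 280.
Subtracting: 2w = 556, so w = 278.
Check: 280² - 278² = 78400 - 77284 = 1116 ✓

r = 280, w = 278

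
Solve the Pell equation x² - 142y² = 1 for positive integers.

We seek the smallest positive integers (x, y) with x² - 142y² = 1, i.e., x² = 142y² + 1.
Try successive y values:
y = 1: x² = 142·1² + 1 = 143, not a perfect square
y = 2: x² = 142·2² + 1 = 569, not a perfect square
y = 3: x² = 142·3² + 1 = 1279, not a perfect square
... continuing the search (or via continued fractions) ...
y = 12: x² = 142·12² + 1 = 20449, x = 143 ✓

Verify: 143² - 142·12² = 20449 - 20448 = 1 ✓

x = 143, y = 12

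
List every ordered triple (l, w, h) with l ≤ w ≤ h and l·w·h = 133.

Iterate l from 1 to ⌊133^(1/3)⌋. For each l dividing 133, iterate w ≥ l with w dividing 133/l, and set h = 133/(l·w).
Triples found (2): (1×1×133), (1×7×19)

(1×1×133), (1×7×19)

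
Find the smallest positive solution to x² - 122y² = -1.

We need x² = 122y² - 1. Try successive y:
y = 1: x² = 122·1² - 1 = 121 = 11² ✓
Check: 11² - 122·1² = 121 - 122 = -1 ✓

x = 11, y = 1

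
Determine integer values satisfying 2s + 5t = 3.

Step 1: Check solvability.
gcd(2, 5) = 1
Since 1 divides 3, solutions exist.

Step 2: Apply extended Euclidean algorithm to find gcd.
We find integers such that 2*x0 + 5*y0 = 1

Step 3: Scale the particular solution.
Multiply by 3/1 = 3:
s = -6, t = 3

Step 4: Verify.
2*(-6) + 5*(3) = 3 = 3 ✓

s = -6, t = 3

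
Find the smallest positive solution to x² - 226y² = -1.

We need x² = 226y² - 1. Try successive y:
y = 1: x² = 226·1² - 1 = 225 = 15² ✓
Check: 15² - 226·1² = 225 - 226 = -1 ✓

x = 15, y = 1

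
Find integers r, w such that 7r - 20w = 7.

Step 1: Check solvability.
gcd(7, 20) = 1
Since 1 divides 7, solutions exist.

Step 2: Apply extended Euclidean algorithm to find gcd.
We find integers such that 7*x0 + 20*y0 = 1

Step 3: Scale the particular solution.
Multiply by 7/1 = 7:
r = 21, w = 7

Step 4: Verify.
7*(21) - 20*(7) = 7 = 7 ✓

r = 21, w = 7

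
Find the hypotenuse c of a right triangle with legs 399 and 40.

c² = a² + b² = 399² + 40² = 159201 + 1600 = 160801
c = 401

401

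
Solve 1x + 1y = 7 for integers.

Step 1: Check solvability.
gcd(1, 1) = 1
Since 1 divides 7, solutions exist.

Step 2: Apply extended Euclidean algorithm to find gcd.
We find integers such that 1*x0 + 1*y0 = 1

Step 3: Scale the particular solution.
Multiply by 7/1 = 7:
x = 0, y = 7

Step 4: Verify.
1*(0) + 1*(7) = 7 = 7 ✓

x = 0, y = 7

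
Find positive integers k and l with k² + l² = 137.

We need to find integers k, l > 0 such that k² + l² = 137.
Trying k = 4: l² = 137 - 4² = 137 - 16 = 121
l = 11
Check: 4² + 11² = 16 + 121 = 137 ✓

137 = 4² + 11²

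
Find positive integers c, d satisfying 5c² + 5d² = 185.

Try small values of c and check whether (185 - 5c²)/5 is a perfect square.
c = 6: 5·6² = 180, so 5d² = 185 - 180 = 5, giving d² = 1, d = 1.
Check: 5·6² + 5·1² = 180 + 5 = 185 ✓

c = 6, d = 1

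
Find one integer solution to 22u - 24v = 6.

Step 1: Check solvability.
gcd(22, 24) = 2
Since 2 divides 6, solutions exist.

Step 2: Apply extended Euclidean algorithm to find gcd.
We find integers such that 22*x0 + 24*y0 = 2

Step 3: Scale the particular solution.
Multiply by 6/2 = 3:
u = -3, v = -3

Step 4: Verify.
22*(-3) - 24*(-3) = 6 = 6 ✓

u = -3, v = -3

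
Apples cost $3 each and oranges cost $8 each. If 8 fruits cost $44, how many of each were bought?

Let a = apples, o = oranges.
a + o = 8
3a + 8o = 44
Substitute o = 8 - a:
3a + 8(8 - a) = 44
(3 - 8)a = 44 - 64
-5a = -20
a = 4, o = 8 - 4 = 4

Apples: 4, Oranges: 4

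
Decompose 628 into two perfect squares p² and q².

We need to find integers p, q > 0 such that p² + q² = 628.
Trying p = 12: q² = 628 - 12² = 628 - 144 = 484
q = 22
Check: 12² + 22² = 144 + 484 = 628 ✓

628 = 12² + 22²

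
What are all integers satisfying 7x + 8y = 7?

Step 1: Compute gcd(7, 8) = 1.
Since 1 divides 7, solutions exist.

Step 2: Find a particular solution using extended Euclidean algorithm.
We get x₀ = -7, y₀ = 7.
Check: 7*-7 + 8*7 = 7 = 7 ✓

Step 3: Write the general solution.
x = -7 + (8/1)t = -7 + 8t
y = 7 - (7/1)t = 7 - 7t
for any integer t.

x = -7 + 8t, y = 7 - 7t for integer t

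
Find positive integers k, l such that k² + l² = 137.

Search for k with 137 - k² a perfect square.
k = 4: 137 - 4² = 137 - 16 = 121 = 11² ✓
So k = 4, l = 11.

k = 4, l = 11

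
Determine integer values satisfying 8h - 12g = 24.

Step 1: Check solvability.
gcd(8, 12) = 4
Since 4 divides 24, solutions exist.

Step 2: Apply extended Euclidean algorithm to find gcd.
We find integers such that 8*x0 + 12*y0 = 4

Step 3: Scale the particular solution.
Multiply by 24/4 = 6:
h = -6, g = -6

Step 4: Verify.
8*(-6) - 12*(-6) = 24 = 24 ✓

h = -6, g = -6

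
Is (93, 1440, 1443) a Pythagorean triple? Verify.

Compute a² + b² = 93² + 1440² = 8649 + 2073600 = 2082249
Compute c² = 1443² = 2082249
Since 2082249 = 2082249, confirmed.

Yes, it is a Pythagorean triple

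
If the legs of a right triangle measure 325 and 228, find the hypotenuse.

c² = a² + b² = 325² + 228² = 105625 + 51984 = 157609
c = 397

397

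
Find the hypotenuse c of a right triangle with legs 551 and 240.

c² = a² + b² = 551² + 240² = 303601 + 57600 = 361201
c = sqrt(361201) = 601

601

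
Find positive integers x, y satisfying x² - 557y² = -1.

We need x² = 557y² - 1. Try successive y:
y = 1: x² = 557·1² - 1 = 556, not a perfect square
y = 2: x² = 557·2² - 1 = 2227, not a perfect square
y = 3: x² = 557·3² - 1 = 5012, not a perfect square
...
y = 5: x² = 557·5² - 1 = 13924 = 118² ✓
Check: 118² - 557·5² = 13924 - 13925 = -1 ✓

x = 118, y = 5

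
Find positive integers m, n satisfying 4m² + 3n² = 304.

Try small values of m and check whether (304 - 4m²)/3 is a perfect square.
m = 8: 4·8² = 256, so 3n² = 304 - 256 = 48, giving n² = 16, n = 4.
Check: 4·8² + 3·4² = 256 + 48 = 304 ✓

m = 8, n = 4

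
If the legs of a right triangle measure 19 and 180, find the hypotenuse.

c² = a² + b² = 19² + 180² = 361 + 32400 = 32761
c = 181

181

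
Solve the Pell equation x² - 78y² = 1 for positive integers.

We seek the smallest positive integers (x, y) with x² - 78y² = 1, i.e., x² = 78y² + 1.
Try successive y values:
y = 1: x² = 78·1² + 1 = 79, not a perfect square
y = 2: x² = 78·2² + 1 = 313, not a perfect square
y = 3: x² = 78·3² + 1 = 703, not a perfect square
... continuing the search (or via continued fractions) ...
y = 6: x² = 78·6² + 1 = 2809, x = 53 ✓

Verify: 53² - 78·6² = 2809 - 2808 = 1 ✓

x = 53, y = 6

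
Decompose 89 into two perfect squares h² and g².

We need to find integers h, g > 0 such that h² + g² = 89.
Trying h = 5: g² = 89 - 5² = 89 - 25 = 64
g = 8
Check: 5² + 8² = 25 + 64 = 89 ✓

89 = 5² + 8²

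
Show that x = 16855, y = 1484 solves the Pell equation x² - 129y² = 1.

Compute x² = 16855² = 284091025
Compute 129y² = 129·1484² = 129·2202256 = 284091024
x² - 129y² = 284091025 - 284091024 = 1
Since this equals 1, (16855, 1484) is a solution.

Yes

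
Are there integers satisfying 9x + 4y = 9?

Step 1: Compute gcd(9, 4).
gcd(9, 4) = 1

Step 2: Check divisibility.
Does 1 divide 9? 9 = 1 x 9, so yes.

By the theorem on linear Diophantine equations, 9x + 4y = 9 has integer solutions if and only if gcd(9, 4) divides 9. Since 1 | 9, solutions exist.

Yes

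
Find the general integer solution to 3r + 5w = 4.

Step 1: Compute gcd(3, 5) = 1.
Since 1 divides 4, solutions exist.

Step 2: Find a particular solution using extended Euclidean algorithm.
We get r₀ = 8, w₀ = -4.
Check: 3*8 + 5*-4 = 4 = 4 ✓

Step 3: Write the general solution.
r = 8 + (5/1)t = 8 + 5t
w = -4 - (3/1)t = -4 - 3t
for any integer t.

r = 8 + 5t, w = -4 - 3t for integer t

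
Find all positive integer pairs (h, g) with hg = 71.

The positive divisors of 71 are: 1, 71.
Each divisor d gives the pair (d, 71/d):
(1, 71), (71, 1)

(1, 71), (71, 1)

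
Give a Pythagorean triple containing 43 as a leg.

We need the other leg and hypotenuse such that 43² + x² = c².
Take x = 924, c = 925: 43² + 924² = 1849 + 853776 = 855625 = 925² ✓
Triple: (43, 924, 925)

(43, 924, 925)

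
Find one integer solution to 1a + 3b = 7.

Step 1: Check solvability.
gcd(1, 3) = 1
Since 1 divides 7, solutions exist.

Step 2: Apply extended Euclidean algorithm to find gcd.
We find integers such that 1*x0 + 3*y0 = 1

Step 3: Scale the particular solution.
Multiply by 7/1 = 7:
a = 7, b = 0

Step 4: Verify.
1*(7) + 3*(0) = 7 = 7 ✓

a = 7, b = 0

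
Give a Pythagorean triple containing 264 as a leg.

We need the other leg and hypotenuse such that 264² + x² = c².
Take x = 448, c = 520: 264² + 448² = 69696 + 200704 = 270400 = 520² ✓
Triple: (264, 448, 520)

(264, 448, 520)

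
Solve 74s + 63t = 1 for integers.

Step 1: Check solvability.
gcd(74, 63) = 1
Since 1 divides 1, solutions exist.

Step 2: Apply extended Euclidean algorithm to find gcd.
We find integers such that 74*x0 + 63*y0 = 1

Step 3: Scale the particular solution.
Multiply by 1/1 = 1:
s = 23, t = -27

Step 4: Verify.
74*(23) + 63*(-27) = 1 = 1 ✓

s = 23, t = -27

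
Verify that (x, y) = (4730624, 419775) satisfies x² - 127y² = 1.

Compute x² = 4730624² = 22378803429376
Compute 127y² = 127·419775² = 127·176211050625 = 22378803429375
x² - 127y² = 22378803429376 - 22378803429375 = 1
Since this equals 1, (4730624, 419775) is a solution.

Yes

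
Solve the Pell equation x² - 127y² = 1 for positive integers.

We seek the smallest positive integers (x, y) with x² - 127y² = 1, i.e., x² = 127y² + 1.
Try successive y values:
y = 1: x² = 127·1² + 1 = 128, not a perfect square
y = 2: x² = 127·2² + 1 = 509, not a perfect square
y = 3: x² = 127·3² + 1 = 1144, not a perfect square
... continuing the search (or via continued fractions) ...
y = 419775: x² = 127·419775² + 1 = 22378803429376, x = 4730624 ✓

Verify: 4730624² - 127·419775² = 22378803429376 - 22378803429375 = 1 ✓

x = 4730624, y = 419775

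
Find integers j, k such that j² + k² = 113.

We need to find integers j, k > 0 such that j² + k² = 113.
Trying j = 7: k² = 113 - 7² = 113 - 49 = 64
k = 8
Check: 7² + 8² = 49 + 64 = 113 ✓

113 = 7² + 8²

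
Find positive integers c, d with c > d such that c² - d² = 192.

Factor: c² - d² = (c+d)(c-d) = 192.
We need two factors of 192 with the same parity.
Use c+d = 96 and c-d = 2 (product 96·2 = 192).
Adding: 2c = 98, so c = 49.
Subtracting: 2d = 94, so d = 47.
Check: 49² - 47² = 2401 - 2209 = 192 ✓

c = 49, d = 47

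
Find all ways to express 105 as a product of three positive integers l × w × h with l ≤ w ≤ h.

Iterate l from 1 to ⌊105^(1/3)⌋. For each l dividing 105, iterate w ≥ l with w dividing 105/l, and set h = 105/(l·w).
Triples found (5): (1×1×105), (1×3×35), (1×5×21), (1×7×15), (3×5×7)

(1×1×105), (1×3×35), (1×5×21), (1×7×15), (3×5×7)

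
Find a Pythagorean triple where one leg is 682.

We need the other leg and hypotenuse such that 682² + x² = c².
Take x = 840, c = 1082: 682² + 840² = 465124 + 705600 = 1170724 = 1082² ✓
Triple: (682, 840, 1082)

(682, 840, 1082)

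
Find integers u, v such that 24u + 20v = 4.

Step 1: Check solvability.
gcd(24, 20) = 4
Since 4 divides 4, solutions exist.

Step 2: Apply extended Euclidean algorithm to find gcd.
We find integers such that 24*x0 + 20*y0 = 4

Step 3: Scale the particular solution.
Multiply by 4/4 = 1:
u = 1, v = -1

Step 4: Verify.
24*(1) + 20*(-1) = 4 = 4 ✓

u = 1, v = -1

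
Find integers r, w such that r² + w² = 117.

We need to find integers r, w > 0 such that r² + w² = 117.
Trying r = 6: w² = 117 - 6² = 117 - 36 = 81
w = 9
Check: 6² + 9² = 36 + 81 = 117 ✓

117 = 6² + 9²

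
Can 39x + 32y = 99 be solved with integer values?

Step 1: Compute gcd(39, 32).
gcd(39, 32) = 1

Step 2: Check divisibility.
Does 1 divide 99? 99 = 1 x 99, so yes.

By the theorem on linear Diophantine equations, 39x + 32y = 99 has integer solutions if and only if gcd(39, 32) divides 99. Since 1 | 99, solutions exist.

Yes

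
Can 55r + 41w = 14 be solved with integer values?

Step 1: Compute gcd(55, 41).
gcd(55, 41) = 1

Step 2: Check divisibility.
Does 1 divide 14? 14 = 1 x 14, so yes.

By the theorem on linear Diophantine equations, 55r + 41w = 14 has integer solutions if and only if gcd(55, 41) divides 14. Since 1 | 14, solutions exist.

Yes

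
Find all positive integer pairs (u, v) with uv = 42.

The positive divisors of 42 are: 1, 2, 3, 6, 7, 14, 21, 42.
Each divisor d gives the pair (d, 42/d):
(1, 42), (2, 21), (3, 14), (6, 7), (7, 6), (14, 3), (21, 2), (42, 1)

(1, 42), (2, 21), (3, 14), (6, 7), (7, 6), (14, 3), (21, 2), (42, 1)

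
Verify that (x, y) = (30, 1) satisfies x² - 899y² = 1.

Compute x² = 30² = 900
Compute 899y² = 899·1² = 899·1 = 899
x² - 899y² = 900 - 899 = 1
Since this equals 1, (30, 1) is a solution.

Yes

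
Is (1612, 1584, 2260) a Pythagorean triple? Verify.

Compute a² + b² = 1612² + 1584² = 2598544 + 2509056 = 5107600
Compute c² = 2260² = 5107600
Since 5107600 = 5107600, confirmed.

Yes, it is a Pythagorean triple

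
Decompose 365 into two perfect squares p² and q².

We need to find integers p, q > 0 such that p² + q² = 365.
Trying p = 2: q² = 365 - 2² = 365 - 4 = 361
q = 19
Check: 2² + 19² = 4 + 361 = 365 ✓

365 = 2² + 19²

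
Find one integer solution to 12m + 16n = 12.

Step 1: Check solvability.
gcd(12, 16) = 4
Since 4 divides 12, solutions exist.

Step 2: Apply extended Euclidean algorithm to find gcd.
We find integers such that 12*x0 + 16*y0 = 4

Step 3: Scale the particular solution.
Multiply by 12/4 = 3:
m = -3, n = 3

Step 4: Verify.
12*(-3) + 16*(3) = 12 = 12 ✓

m = -3, n = 3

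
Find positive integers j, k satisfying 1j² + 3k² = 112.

Try small values of j and check whether (112 - 1j²)/3 is a perfect square.
j = 10: 1·10² = 100, so 3k² = 112 - 100 = 12, giving k² = 4, k = 2.
Check: 1·10² + 3·2² = 100 + 12 = 112 ✓

j = 10, k = 2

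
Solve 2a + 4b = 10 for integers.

Step 1: Check solvability.
gcd(2, 4) = 2
Since 2 divides 10, solutions exist.

Step 2: Apply extended Euclidean algorithm to find gcd.
We find integers such that 2*x0 + 4*y0 = 2

Step 3: Scale the particular solution.
Multiply by 10/2 = 5:
a = 5, b = 0

Step 4: Verify.
2*(5) + 4*(0) = 10 = 10 ✓

a = 5, b = 0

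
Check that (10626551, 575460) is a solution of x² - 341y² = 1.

Compute x² = 10626551² = 112923586155601
Compute 341y² = 341·575460² = 341·331154211600 = 112923586155600
x² - 341y² = 112923586155601 - 112923586155600 = 1
Since this equals 1, (10626551, 575460) is a solution.

Yes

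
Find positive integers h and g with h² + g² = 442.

We need to find integers h, g > 0 such that h² + g² = 442.
Trying h = 1: g² = 442 - 1² = 442 - 1 = 441
g = 21
Check: 1² + 21² = 1 + 441 = 442 ✓

442 = 1² + 21²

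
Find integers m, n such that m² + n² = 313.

We need to find integers m, n > 0 such that m² + n² = 313.
Trying m = 12: n² = 313 - 12² = 313 - 144 = 169
n = 13
Check: 12² + 13² = 144 + 169 = 313 ✓

313 = 12² + 13²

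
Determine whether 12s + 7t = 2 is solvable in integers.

Step 1: Compute gcd(12, 7).
gcd(12, 7) = 1

Step 2: Check divisibility.
Does 1 divide 2? 2 = 1 x 2, so yes.

By the theorem on linear Diophantine equations, 12s + 7t = 2 has integer solutions if and only if gcd(12, 7) divides 2. Since 1 | 2, solutions exist.

Yes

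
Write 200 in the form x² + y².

We need to find integers x, y > 0 such that x² + y² = 200.
Trying x = 2: y² = 200 - 2² = 200 - 4 = 196
y = 14
Check: 2² + 14² = 4 + 196 = 200 ✓

200 = 2² + 14²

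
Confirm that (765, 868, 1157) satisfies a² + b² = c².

Compute a² + b² = 765² + 868² = 585225 + 753424 = 1338649
Compute c² = 1157² = 1338649
Since 1338649 = 1338649, confirmed.

Yes, it is a Pythagorean triple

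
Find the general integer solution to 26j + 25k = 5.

Step 1: Compute gcd(26, 25) = 1.
Since 1 divides 5, solutions exist.

Step 2: Find a particular solution using extended Euclidean algorithm.
We get j₀ = 5, k₀ = -5.
Check: 26*5 + 25*-5 = 5 = 5 ✓

Step 3: Write the general solution.
j = 5 + (25/1)t = 5 + 25t
k = -5 - (26/1)t = -5 - 26t
for any integer t.

j = 5 + 25t, k = -5 - 26t for integer t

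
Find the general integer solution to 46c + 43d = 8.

Step 1: Compute gcd(46, 43) = 1.
Since 1 divides 8, solutions exist.

Step 2: Find a particular solution using extended Euclidean algorithm.
We get c₀ = -112, d₀ = 120.
Check: 46*-112 + 43*120 = 8 = 8 ✓

Step 3: Write the general solution.
c = -112 + (43/1)t = -112 + 43t
d = 120 - (46/1)t = 120 - 46t
for any integer t.

c = -112 + 43t, d = 120 - 46t for integer t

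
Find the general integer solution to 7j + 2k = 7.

Step 1: Compute gcd(7, 2) = 1.
Since 1 divides 7, solutions exist.

Step 2: Find a particular solution using extended Euclidean algorithm.
We get j₀ = 7, k₀ = -21.
Check: 7*7 + 2*-21 = 7 = 7 ✓

Step 3: Write the general solution.
j = 7 + (2/1)t = 7 + 2t
k = -21 - (7/1)t = -21 - 7t
for any integer t.

j = 7 + 2t, k = -21 - 7t for integer t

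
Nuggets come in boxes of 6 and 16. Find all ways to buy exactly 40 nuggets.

We need non-negative integers (x, y) with 6x + 16y = 40.
For each x in 0..6, check if 40 - 6x is a non-negative multiple of 16.
x = 4: 16y = 16, y = 1 ✓

(4 boxes of 6, 1 boxes of 16)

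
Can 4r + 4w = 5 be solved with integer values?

Step 1: Compute gcd(4, 4).
gcd(4, 4) = 4

Step 2: Check divisibility.
Does 4 divide 5? 5 = 4 x 1 + 1, so no.

By the theorem on linear Diophantine equations, 4r + 4w = 5 has integer solutions if and only if gcd(4, 4) divides 5. Since 4 does not divide 5, no solutions exist.

No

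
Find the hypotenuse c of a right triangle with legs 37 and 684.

c² = a² + b² = 37² + 684² = 1369 + 467856 = 469225
c = 685

685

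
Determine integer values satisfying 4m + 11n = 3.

Step 1: Check solvability.
gcd(4, 11) = 1
Since 1 divides 3, solutions exist.

Step 2: Apply extended Euclidean algorithm to find gcd.
We find integers such that 4*x0 + 11*y0 = 1

Step 3: Scale the particular solution.
Multiply by 3/1 = 3:
m = 9, n = -3

Step 4: Verify.
4*(9) + 11*(-3) = 3 = 3 ✓

m = 9, n = -3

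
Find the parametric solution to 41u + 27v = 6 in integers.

Step 1: Compute gcd(41, 27) = 1.
Since 1 divides 6, solutions exist.

Step 2: Find a particular solution using extended Euclidean algorithm.
We get u₀ = 12, v₀ = -18.
Check: 41*12 + 27*-18 = 6 = 6 ✓

Step 3: Write the general solution.
u = 12 + (27/1)t = 12 + 27t
v = -18 - (41/1)t = -18 - 41t
for any integer t.

u = 12 + 27t, v = -18 - 41t for integer t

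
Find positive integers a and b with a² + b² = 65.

We need to find integers a, b > 0 such that a² + b² = 65.
Trying a = 1: b² = 65 - 1² = 65 - 1 = 64
b = 8
Check: 1² + 8² = 1 + 64 = 65 ✓

65 = 1² + 8²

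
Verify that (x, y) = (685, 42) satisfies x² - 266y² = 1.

Compute x² = 685² = 469225
Compute 266y² = 266·42² = 266·1764 = 469224
x² - 266y² = 469225 - 469224 = 1
Since this equals 1, (685, 42) is a solution.

Yes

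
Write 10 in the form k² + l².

We need to find integers k, l > 0 such that k² + l² = 10.
Trying k = 1: l² = 10 - 1² = 10 - 1 = 9
l = 3
Check: 1² + 3² = 1 + 9 = 10 ✓

10 = 1² + 3²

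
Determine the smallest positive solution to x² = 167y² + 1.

We seek the smallest positive integers (x, y) with x² - 167y² = 1, i.e., x² = 167y² + 1.
Try successive y values:
y = 1: x² = 167·1² + 1 = 168, not a perfect square
y = 2: x² = 167·2² + 1 = 669, not a perfect square
y = 3: x² = 167·3² + 1 = 1504, not a perfect square
... continuing the search (or via continued fractions) ...
y = 13: x² = 167·13² + 1 = 28224, x = 168 ✓

Verify: 168² - 167·13² = 28224 - 28223 = 1 ✓

x = 168, y = 13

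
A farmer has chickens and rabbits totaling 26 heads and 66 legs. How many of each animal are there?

Let c = chickens, r = rabbits.
Heads: c + r = 26
Legs: 2c + 4r = 66
From the first equation, c = 26 - r. Substitute:
2(26 - r) + 4r = 66
52 + 2r = 66
r = (66 - 52)/2 = 7
c = 26 - 7 = 19

Chickens: 19, Rabbits: 7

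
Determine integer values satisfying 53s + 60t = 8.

Step 1: Check solvability.
gcd(53, 60) = 1
Since 1 divides 8, solutions exist.

Step 2: Apply extended Euclidean algorithm to find gcd.
We find integers such that 53*x0 + 60*y0 = 1

Step 3: Scale the particular solution.
Multiply by 8/1 = 8:
s = 136, t = -120

Step 4: Verify.
53*(136) + 60*(-120) = 8 = 8 ✓

s = 136, t = -120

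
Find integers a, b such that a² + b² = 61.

We need to find integers a, b > 0 such that a² + b² = 61.
Trying a = 5: b² = 61 - 5² = 61 - 25 = 36
b = 6
Check: 5² + 6² = 25 + 36 = 61 ✓

61 = 5² + 6²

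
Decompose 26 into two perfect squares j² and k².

We need to find integers j, k > 0 such that j² + k² = 26.
Trying j = 1: k² = 26 - 1² = 26 - 1 = 25
k = 5
Check: 1² + 5² = 1 + 25 = 26 ✓

26 = 1² + 5²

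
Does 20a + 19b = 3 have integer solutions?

Step 1: Compute gcd(20, 19).
gcd(20, 19) = 1

Step 2: Check divisibility.
Does 1 divide 3? 3 = 1 x 3, so yes.

By the theorem on linear Diophantine equations, 20a + 19b = 3 has integer solutions if and only if gcd(20, 19) divides 3. Since 1 | 3, solutions exist.

Yes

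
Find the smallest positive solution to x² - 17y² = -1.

We need x² = 17y² - 1. Try successive y:
y = 1: x² = 17·1² - 1 = 16 = 4² ✓
Check: 4² - 17·1² = 16 - 17 = -1 ✓

x = 4, y = 1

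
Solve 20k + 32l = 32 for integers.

Step 1: Check solvability.
gcd(20, 32) = 4
Since 4 divides 32, solutions exist.

Step 2: Apply extended Euclidean algorithm to find gcd.
We find integers such that 20*x0 + 32*y0 = 4

Step 3: Scale the particular solution.
Multiply by 32/4 = 8:
k = -24, l = 16

Step 4: Verify.
20*(-24) + 32*(16) = 32 = 32 ✓

k = -24, l = 16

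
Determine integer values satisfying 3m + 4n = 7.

Step 1: Check solvability.
gcd(3, 4) = 1
Since 1 divides 7, solutions exist.

Step 2: Apply extended Euclidean algorithm to find gcd.
We find integers such that 3*x0 + 4*y0 = 1

Step 3: Scale the particular solution.
Multiply by 7/1 = 7:
m = -7, n = 7

Step 4: Verify.
3*(-7) + 4*(7) = 7 = 7 ✓

m = -7, n = 7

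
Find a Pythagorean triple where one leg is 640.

We need the other leg and hypotenuse such that 640² + x² = c².
Take x = 6384, c = 6416: 640² + 6384² = 409600 + 40755456 = 41165056 = 6416² ✓
Triple: (6384, 640, 6416)

(6384, 640, 6416)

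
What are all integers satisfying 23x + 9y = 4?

Step 1: Compute gcd(23, 9) = 1.
Since 1 divides 4, solutions exist.

Step 2: Find a particular solution using extended Euclidean algorithm.
We get x₀ = 8, y₀ = -20.
Check: 23*8 + 9*-20 = 4 = 4 ✓

Step 3: Write the general solution.
x = 8 + (9/1)t = 8 + 9t
y = -20 - (23/1)t = -20 - 23t
for any integer t.

x = 8 + 9t, y = -20 - 23t for integer t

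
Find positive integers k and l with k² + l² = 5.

We need to find integers k, l > 0 such that k² + l² = 5.
Trying k = 1: l² = 5 - 1² = 5 - 1 = 4
l = 2
Check: 1² + 2² = 1 + 4 = 5 ✓

5 = 1² + 2²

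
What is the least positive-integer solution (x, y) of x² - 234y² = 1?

We seek the smallest positive integers (x, y) with x² - 234y² = 1, i.e., x² = 234y² + 1.
Try successive y values:
y = 1: x² = 234·1² + 1 = 235, not a perfect square
y = 2: x² = 234·2² + 1 = 937, not a perfect square
y = 3: x² = 234·3² + 1 = 2107, not a perfect square
... continuing the search (or via continued fractions) ...
y = 340: x² = 234·340² + 1 = 27050401, x = 5201 ✓

Verify: 5201² - 234·340² = 27050401 - 27050400 = 1 ✓

x = 5201, y = 340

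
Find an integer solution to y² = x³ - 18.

Try small integer x values and check whether x³ - 18 is a perfect square.
x = 3: x³ - 18 = 3³ - 18 = 27 - 18 = 9
Is 9 a perfect square? 3² = 9 ✓
So (x, y) = (3, -3) is a solution.

x = 3, y = -3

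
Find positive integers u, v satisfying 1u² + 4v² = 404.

Try small values of u and check whether (404 - 1u²)/4 is a perfect square.
u = 2: 1·2² = 4, so 4v² = 404 - 4 = 400, giving v² = 100, v = 10.
Check: 1·2² + 4·10² = 4 + 400 = 404 ✓

u = 2, v = 10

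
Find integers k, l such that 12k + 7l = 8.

Step 1: Check solvability.
gcd(12, 7) = 1
Since 1 divides 8, solutions exist.

Step 2: Apply extended Euclidean algorithm to find gcd.
We find integers such that 12*x0 + 7*y0 = 1

Step 3: Scale the particular solution.
Multiply by 8/1 = 8:
k = 24, l = -40

Step 4: Verify.
12*(24) + 7*(-40) = 8 = 8 ✓

k = 24, l = -40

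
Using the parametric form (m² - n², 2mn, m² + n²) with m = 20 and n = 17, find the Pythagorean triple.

a = m² - n² = 20² - 17² = 400 - 289 = 111
b = 2mn = 2·20·17 = 680
c = m² + n² = 400 + 289 = 689
Verify: 111² + 680² = 12321 + 462400 = 474721 = 689² ✓

(111, 680, 689)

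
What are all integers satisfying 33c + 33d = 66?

Step 1: Compute gcd(33, 33) = 33.
Since 33 divides 66, solutions exist.

Step 2: Find a particular solution using extended Euclidean algorithm.
We get c₀ = 0, d₀ = 2.
Check: 33*0 + 33*2 = 66 = 66 ✓

Step 3: Write the general solution.
c = 0 + (33/33)t = 0 + 1t
d = 2 - (33/33)t = 2 - 1t
for any integer t.

c = 0 + 1t, d = 2 - 1t for integer t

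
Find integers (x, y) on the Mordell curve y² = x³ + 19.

Try small integer x values and check whether x³ + 19 is a perfect square.
x = 5: x³ + 19 = 5³ + 19 = 125 + 19 = 144
Is 144 a perfect square? 12² = 144 ✓
So (x, y) = (5, -12) is a solution.

x = 5, y = -12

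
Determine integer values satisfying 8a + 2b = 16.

Step 1: Check solvability.
gcd(8, 2) = 2
Since 2 divides 16, solutions exist.

Step 2: Apply extended Euclidean algorithm to find gcd.
We find integers such that 8*x0 + 2*y0 = 2

Step 3: Scale the particular solution.
Multiply by 16/2 = 8:
a = 0, b = 8

Step 4: Verify.
8*(0) + 2*(8) = 16 = 16 ✓

a = 0, b = 8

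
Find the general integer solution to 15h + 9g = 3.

Step 1: Compute gcd(15, 9) = 3.
Since 3 divides 3, solutions exist.

Step 2: Find a particular solution using extended Euclidean algorithm.
We get h₀ = -1, g₀ = 2.
Check: 15*-1 + 9*2 = 3 = 3 ✓

Step 3: Write the general solution.
h = -1 + (9/3)t = -1 + 3t
g = 2 - (15/3)t = 2 - 5t
for any integer t.

h = -1 + 3t, g = 2 - 5t for integer t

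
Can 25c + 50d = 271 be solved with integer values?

Step 1: Compute gcd(25, 50).
gcd(25, 50) = 25

Step 2: Check divisibility.
Does 25 divide 271? 271 = 25 x 10 + 21, so no.

By the theorem on linear Diophantine equations, 25c + 50d = 271 has integer solutions if and only if gcd(25, 50) divides 271. Since 25 does not divide 271, no solutions exist.

No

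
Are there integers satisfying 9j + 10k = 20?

Step 1: Compute gcd(9, 10).
gcd(9, 10) = 1

Step 2: Check divisibility.
Does 1 divide 20? 20 = 1 x 20, so yes.

By the theorem on linear Diophantine equations, 9j + 10k = 20 has integer solutions if and only if gcd(9, 10) divides 20. Since 1 | 20, solutions exist.

Yes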